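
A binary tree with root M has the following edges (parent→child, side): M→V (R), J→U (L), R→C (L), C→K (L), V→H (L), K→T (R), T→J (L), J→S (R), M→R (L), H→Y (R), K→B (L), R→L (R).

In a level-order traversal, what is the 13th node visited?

Level-order visits nodes level by level from the root, left to right within each level.
Level 0: M
Level 1: R, V
Level 2: C, L, H
Level 3: K, Y
Level 4: B, T
Level 5: J
Level 6: U, S
Full level-order sequence: M, R, V, C, L, H, K, Y, B, T, J, U, S.

S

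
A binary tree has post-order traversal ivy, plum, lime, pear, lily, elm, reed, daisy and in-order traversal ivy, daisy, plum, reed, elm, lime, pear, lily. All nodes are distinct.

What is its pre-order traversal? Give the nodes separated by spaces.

The last element of post-order is the root; it splits in-order into left and right subtrees.
Root daisy: left subtree has 1 node {ivy}, right has 6 {plum, reed, elm, lime, pear, lily}.
  Root reed: left subtree has 1 node {plum}, right has 4 {elm, lime, pear, lily}.
    Root elm: left subtree has 0 nodes { }, right has 3 {lime, pear, lily}.
      Root lily: left subtree has 2 nodes {lime, pear}, right has 0 { }.
        Root pear: left subtree has 1 node {lime}, right has 0 { }.

daisy ivy reed plum elm lily pear lime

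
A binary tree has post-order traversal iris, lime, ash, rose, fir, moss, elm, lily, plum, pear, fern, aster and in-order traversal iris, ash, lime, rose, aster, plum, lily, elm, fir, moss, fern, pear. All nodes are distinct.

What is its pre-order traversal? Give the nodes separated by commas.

aster, rose, ash, iris, lime, fern, plum, lily, elm, moss, fir, pear

The last element of post-order is the root; it splits in-order into left and right subtrees.
Root aster: left subtree has 4 nodes {iris, ash, lime, rose}, right has 7 {plum, lily, elm, fir, moss, fern, pear}.
  Root rose: left subtree has 3 nodes {iris, ash, lime}, right has 0 { }.
    Root ash: left subtree has 1 node {iris}, right has 1 {lime}.
  Root fern: left subtree has 5 nodes {plum, lily, elm, fir, moss}, right has 1 {pear}.
    Root plum: left subtree has 0 nodes { }, right has 4 {lily, elm, fir, moss}.
      Root lily: left subtree has 0 nodes { }, right has 3 {elm, fir, moss}.
        Root elm: left subtree has 0 nodes { }, right has 2 {fir, moss}.
          Root moss: left subtree has 1 node {fir}, right has 0 { }.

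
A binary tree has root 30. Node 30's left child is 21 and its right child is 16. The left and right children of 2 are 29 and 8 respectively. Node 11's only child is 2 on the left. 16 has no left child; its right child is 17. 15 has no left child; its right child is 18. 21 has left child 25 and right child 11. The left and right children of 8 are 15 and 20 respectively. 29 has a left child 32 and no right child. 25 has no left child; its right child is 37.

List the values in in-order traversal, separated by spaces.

In-order visits the left subtree, then the node, then the right subtree.
At 30: go left to 21.
  At 21: go left to 25.
    At 25: no left child.
    Visit 25.
    At 25: go right to 37.
      37 is a leaf — visit 37.
  Visit 21.
  At 21: go right to 11.
    At 11: go left to 2.
      At 2: go left to 29.
        At 29: go left to 32.
          32 is a leaf — visit 32.
        Visit 29.
        At 29: no right child.
      Visit 2.
      At 2: go right to 8.
        At 8: go left to 15.
          At 15: no left child.
          Visit 15.
          At 15: go right to 18.
            18 is a leaf — visit 18.
        Visit 8.
        At 8: go right to 20.
          20 is a leaf — visit 20.
    Visit 11.
    At 11: no right child.
Visit 30.
At 30: go right to 16.
  At 16: no left child.
  Visit 16.
  At 16: go right to 17.
    17 is a leaf — visit 17.

25 37 21 32 29 2 15 18 8 20 11 30 16 17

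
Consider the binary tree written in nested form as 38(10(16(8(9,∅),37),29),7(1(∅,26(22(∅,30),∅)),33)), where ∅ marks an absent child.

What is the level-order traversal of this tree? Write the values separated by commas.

38, 10, 7, 16, 29, 1, 33, 8, 37, 26, 9, 22, 30

Level-order visits nodes level by level from the root, left to right within each level.
Level 0: 38
Level 1: 10, 7
Level 2: 16, 29, 1, 33
Level 3: 8, 37, 26
Level 4: 9, 22
Level 5: 30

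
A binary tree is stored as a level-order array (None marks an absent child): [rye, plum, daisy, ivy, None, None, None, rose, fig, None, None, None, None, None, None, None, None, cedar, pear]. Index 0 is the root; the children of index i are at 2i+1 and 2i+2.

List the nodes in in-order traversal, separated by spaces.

In-order visits the left subtree, then the node, then the right subtree.
At rye: go left to plum.
  At plum: go left to ivy.
    At ivy: go left to rose.
      rose is a leaf — visit rose.
    Visit ivy.
    At ivy: go right to fig.
      At fig: go left to cedar.
        cedar is a leaf — visit cedar.
      Visit fig.
      At fig: go right to pear.
        pear is a leaf — visit pear.
  Visit plum.
  At plum: no right child.
Visit rye.
At rye: go right to daisy.
  daisy is a leaf — visit daisy.

rose ivy cedar fig pear plum rye daisy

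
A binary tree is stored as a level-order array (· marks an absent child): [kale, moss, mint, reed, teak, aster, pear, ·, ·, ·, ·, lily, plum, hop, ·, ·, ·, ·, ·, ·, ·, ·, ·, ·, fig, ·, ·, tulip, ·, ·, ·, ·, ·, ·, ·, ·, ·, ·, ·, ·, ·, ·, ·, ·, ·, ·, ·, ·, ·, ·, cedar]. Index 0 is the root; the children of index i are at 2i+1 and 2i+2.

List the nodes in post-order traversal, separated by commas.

Post-order visits the left subtree, then the right subtree, then the node.
At kale: go left to moss.
  At moss: go left to reed.
    reed is a leaf — visit reed.
  At moss: go right to teak.
    teak is a leaf — visit teak.
  Visit moss.
At kale: go right to mint.
  At mint: go left to aster.
    At aster: go left to lily.
      At lily: no left child.
      At lily: go right to fig.
        At fig: no left child.
        At fig: go right to cedar.
          cedar is a leaf — visit cedar.
        Visit fig.
      Visit lily.
    At aster: go right to plum.
      plum is a leaf — visit plum.
    Visit aster.
  At mint: go right to pear.
    At pear: go left to hop.
      At hop: go left to tulip.
        tulip is a leaf — visit tulip.
      At hop: no right child.
      Visit hop.
    At pear: no right child.
    Visit pear.
  Visit mint.
Visit kale.

reed, teak, moss, cedar, fig, lily, plum, aster, tulip, hop, pear, mint, kale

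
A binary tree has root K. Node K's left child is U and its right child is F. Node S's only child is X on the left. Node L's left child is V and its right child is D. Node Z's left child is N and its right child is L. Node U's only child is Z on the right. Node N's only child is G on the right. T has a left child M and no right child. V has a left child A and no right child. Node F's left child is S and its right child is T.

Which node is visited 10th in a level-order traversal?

Level-order visits nodes level by level from the root, left to right within each level.
Level 0: K
Level 1: U, F
Level 2: Z, S, T
Level 3: N, L, X, M
Level 4: G, V, D
Level 5: A
Full level-order sequence: K, U, F, Z, S, T, N, L, X, M, G, V, D, A.

M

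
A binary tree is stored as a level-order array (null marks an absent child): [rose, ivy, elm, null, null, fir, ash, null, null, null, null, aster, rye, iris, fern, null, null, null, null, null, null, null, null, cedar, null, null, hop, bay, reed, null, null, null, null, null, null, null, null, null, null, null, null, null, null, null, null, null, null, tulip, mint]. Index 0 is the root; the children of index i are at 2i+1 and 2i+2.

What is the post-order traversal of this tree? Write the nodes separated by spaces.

Post-order visits the left subtree, then the right subtree, then the node.
At rose: go left to ivy.
  ivy is a leaf — visit ivy.
At rose: go right to elm.
  At elm: go left to fir.
    At fir: go left to aster.
      At aster: go left to cedar.
        At cedar: go left to tulip.
          tulip is a leaf — visit tulip.
        At cedar: go right to mint.
          mint is a leaf — visit mint.
        Visit cedar.
      At aster: no right child.
      Visit aster.
    At fir: go right to rye.
      At rye: no left child.
      At rye: go right to hop.
        hop is a leaf — visit hop.
      Visit rye.
    Visit fir.
  At elm: go right to ash.
    At ash: go left to iris.
      At iris: go left to bay.
        bay is a leaf — visit bay.
      At iris: go right to reed.
        reed is a leaf — visit reed.
      Visit iris.
    At ash: go right to fern.
      fern is a leaf — visit fern.
    Visit ash.
  Visit elm.
Visit rose.

ivy tulip mint cedar aster hop rye fir bay reed iris fern ash elm rose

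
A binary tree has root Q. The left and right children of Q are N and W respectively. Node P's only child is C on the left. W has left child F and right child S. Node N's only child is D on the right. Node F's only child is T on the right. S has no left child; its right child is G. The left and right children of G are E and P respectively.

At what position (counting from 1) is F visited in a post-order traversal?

4

Post-order visits the left subtree, then the right subtree, then the node.
At Q: go left to N.
  At N: no left child.
  At N: go right to D.
    D is a leaf — visit D.
  Visit N.
At Q: go right to W.
  At W: go left to F.
    At F: no left child.
    At F: go right to T.
      T is a leaf — visit T.
    Visit F.
  At W: go right to S.
    At S: no left child.
    At S: go right to G.
      At G: go left to E.
        E is a leaf — visit E.
      At G: go right to P.
        At P: go left to C.
          C is a leaf — visit C.
        At P: no right child.
        Visit P.
      Visit G.
    Visit S.
  Visit W.
Visit Q.
Full post-order sequence: D, N, T, F, E, C, P, G, S, W, Q.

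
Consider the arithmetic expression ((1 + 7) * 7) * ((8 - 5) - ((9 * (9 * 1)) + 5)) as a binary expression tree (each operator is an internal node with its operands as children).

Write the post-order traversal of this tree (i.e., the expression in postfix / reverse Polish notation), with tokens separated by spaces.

Post-order on an expression tree gives postfix notation: for each operator, emit left operand, right operand, then the operator.

1 7 + 7 * 8 5 - 9 9 1 * * 5 + - *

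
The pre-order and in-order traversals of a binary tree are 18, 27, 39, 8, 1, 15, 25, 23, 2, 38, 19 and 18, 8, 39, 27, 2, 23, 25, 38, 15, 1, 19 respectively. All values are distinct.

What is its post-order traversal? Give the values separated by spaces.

8 39 2 23 38 25 15 19 1 27 18

The first element of pre-order is the root; it splits in-order into left and right subtrees.
Root 18: left subtree has 0 nodes { }, right has 10 {8, 39, 27, 2, 23, 25, 38, 15, 1, 19}.
  Root 27: left subtree has 2 nodes {8, 39}, right has 7 {2, 23, 25, 38, 15, 1, 19}.
    Root 39: left subtree has 1 node {8}, right has 0 { }.
    Root 1: left subtree has 5 nodes {2, 23, 25, 38, 15}, right has 1 {19}.
      Root 15: left subtree has 4 nodes {2, 23, 25, 38}, right has 0 { }.
        Root 25: left subtree has 2 nodes {2, 23}, right has 1 {38}.
          Root 23: left subtree has 1 node {2}, right has 0 { }.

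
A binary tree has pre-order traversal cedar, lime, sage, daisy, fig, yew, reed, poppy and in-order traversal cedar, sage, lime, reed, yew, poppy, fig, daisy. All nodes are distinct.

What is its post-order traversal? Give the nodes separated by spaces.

sage reed poppy yew fig daisy lime cedar

The first element of pre-order is the root; it splits in-order into left and right subtrees.
Root cedar: left subtree has 0 nodes { }, right has 7 {sage, lime, reed, yew, poppy, fig, daisy}.
  Root lime: left subtree has 1 node {sage}, right has 5 {reed, yew, poppy, fig, daisy}.
    Root daisy: left subtree has 4 nodes {reed, yew, poppy, fig}, right has 0 { }.
      Root fig: left subtree has 3 nodes {reed, yew, poppy}, right has 0 { }.
        Root yew: left subtree has 1 node {reed}, right has 1 {poppy}.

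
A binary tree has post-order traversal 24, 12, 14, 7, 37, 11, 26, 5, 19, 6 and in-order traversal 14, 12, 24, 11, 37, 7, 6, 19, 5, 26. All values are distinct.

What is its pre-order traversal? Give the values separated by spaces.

The last element of post-order is the root; it splits in-order into left and right subtrees.
Root 6: left subtree has 6 nodes {14, 12, 24, 11, 37, 7}, right has 3 {19, 5, 26}.
  Root 11: left subtree has 3 nodes {14, 12, 24}, right has 2 {37, 7}.
    Root 14: left subtree has 0 nodes { }, right has 2 {12, 24}.
      Root 12: left subtree has 0 nodes { }, right has 1 {24}.
    Root 37: left subtree has 0 nodes { }, right has 1 {7}.
  Root 19: left subtree has 0 nodes { }, right has 2 {5, 26}.
    Root 5: left subtree has 0 nodes { }, right has 1 {26}.

6 11 14 12 24 37 7 19 5 26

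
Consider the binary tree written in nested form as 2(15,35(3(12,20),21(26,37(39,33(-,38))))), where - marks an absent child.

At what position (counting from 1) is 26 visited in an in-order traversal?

7

In-order visits the left subtree, then the node, then the right subtree.
At 2: go left to 15.
  15 is a leaf — visit 15.
Visit 2.
At 2: go right to 35.
  At 35: go left to 3.
    At 3: go left to 12.
      12 is a leaf — visit 12.
    Visit 3.
    At 3: go right to 20.
      20 is a leaf — visit 20.
  Visit 35.
  At 35: go right to 21.
    At 21: go left to 26.
      26 is a leaf — visit 26.
    Visit 21.
    At 21: go right to 37.
      At 37: go left to 39.
        39 is a leaf — visit 39.
      Visit 37.
      At 37: go right to 33.
        At 33: no left child.
        Visit 33.
        At 33: go right to 38.
          38 is a leaf — visit 38.
Full in-order sequence: 15, 2, 12, 3, 20, 35, 26, 21, 39, 37, 33, 38.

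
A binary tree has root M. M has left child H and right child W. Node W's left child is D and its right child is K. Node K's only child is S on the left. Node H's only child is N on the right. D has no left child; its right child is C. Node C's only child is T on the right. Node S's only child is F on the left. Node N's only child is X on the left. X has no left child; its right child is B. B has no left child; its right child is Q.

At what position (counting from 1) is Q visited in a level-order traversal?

Level-order visits nodes level by level from the root, left to right within each level.
Level 0: M
Level 1: H, W
Level 2: N, D, K
Level 3: X, C, S
Level 4: B, T, F
Level 5: Q
Full level-order sequence: M, H, W, N, D, K, X, C, S, B, T, F, Q.

13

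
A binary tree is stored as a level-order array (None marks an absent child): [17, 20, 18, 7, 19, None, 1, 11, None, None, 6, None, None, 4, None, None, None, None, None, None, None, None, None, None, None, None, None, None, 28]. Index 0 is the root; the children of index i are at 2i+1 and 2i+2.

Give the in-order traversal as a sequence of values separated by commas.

11, 7, 20, 19, 6, 17, 18, 4, 28, 1

In-order visits the left subtree, then the node, then the right subtree.
At 17: go left to 20.
  At 20: go left to 7.
    At 7: go left to 11.
      11 is a leaf — visit 11.
    Visit 7.
    At 7: no right child.
  Visit 20.
  At 20: go right to 19.
    At 19: no left child.
    Visit 19.
    At 19: go right to 6.
      6 is a leaf — visit 6.
Visit 17.
At 17: go right to 18.
  At 18: no left child.
  Visit 18.
  At 18: go right to 1.
    At 1: go left to 4.
      At 4: no left child.
      Visit 4.
      At 4: go right to 28.
        28 is a leaf — visit 28.
    Visit 1.
    At 1: no right child.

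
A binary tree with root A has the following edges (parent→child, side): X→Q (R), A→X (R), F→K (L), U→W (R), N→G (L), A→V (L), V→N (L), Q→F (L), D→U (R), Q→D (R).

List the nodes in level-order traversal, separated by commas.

A, V, X, N, Q, G, F, D, K, U, W

Level-order visits nodes level by level from the root, left to right within each level.
Level 0: A
Level 1: V, X
Level 2: N, Q
Level 3: G, F, D
Level 4: K, U
Level 5: W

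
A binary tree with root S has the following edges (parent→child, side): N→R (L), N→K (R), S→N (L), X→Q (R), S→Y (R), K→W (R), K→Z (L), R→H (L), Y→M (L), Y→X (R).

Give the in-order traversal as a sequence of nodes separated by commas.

In-order visits the left subtree, then the node, then the right subtree.
At S: go left to N.
  At N: go left to R.
    At R: go left to H.
      H is a leaf — visit H.
    Visit R.
    At R: no right child.
  Visit N.
  At N: go right to K.
    At K: go left to Z.
      Z is a leaf — visit Z.
    Visit K.
    At K: go right to W.
      W is a leaf — visit W.
Visit S.
At S: go right to Y.
  At Y: go left to M.
    M is a leaf — visit M.
  Visit Y.
  At Y: go right to X.
    At X: no left child.
    Visit X.
    At X: go right to Q.
      Q is a leaf — visit Q.

H, R, N, Z, K, W, S, M, Y, X, Q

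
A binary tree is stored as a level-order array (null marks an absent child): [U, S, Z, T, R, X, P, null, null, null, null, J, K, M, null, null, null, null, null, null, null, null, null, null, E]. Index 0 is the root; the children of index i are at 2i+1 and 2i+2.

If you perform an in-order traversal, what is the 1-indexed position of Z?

9

In-order visits the left subtree, then the node, then the right subtree.
At U: go left to S.
  At S: go left to T.
    T is a leaf — visit T.
  Visit S.
  At S: go right to R.
    R is a leaf — visit R.
Visit U.
At U: go right to Z.
  At Z: go left to X.
    At X: go left to J.
      At J: no left child.
      Visit J.
      At J: go right to E.
        E is a leaf — visit E.
    Visit X.
    At X: go right to K.
      K is a leaf — visit K.
  Visit Z.
  At Z: go right to P.
    At P: go left to M.
      M is a leaf — visit M.
    Visit P.
    At P: no right child.
Full in-order sequence: T, S, R, U, J, E, X, K, Z, M, P.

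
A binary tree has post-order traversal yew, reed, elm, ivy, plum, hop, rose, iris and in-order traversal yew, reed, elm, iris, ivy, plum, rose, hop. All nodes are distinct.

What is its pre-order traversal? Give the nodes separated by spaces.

iris elm reed yew rose plum ivy hop

The last element of post-order is the root; it splits in-order into left and right subtrees.
Root iris: left subtree has 3 nodes {yew, reed, elm}, right has 4 {ivy, plum, rose, hop}.
  Root elm: left subtree has 2 nodes {yew, reed}, right has 0 { }.
    Root reed: left subtree has 1 node {yew}, right has 0 { }.
  Root rose: left subtree has 2 nodes {ivy, plum}, right has 1 {hop}.
    Root plum: left subtree has 1 node {ivy}, right has 0 { }.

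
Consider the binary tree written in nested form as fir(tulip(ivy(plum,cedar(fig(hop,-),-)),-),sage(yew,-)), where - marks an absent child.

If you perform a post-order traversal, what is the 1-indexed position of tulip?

6

Post-order visits the left subtree, then the right subtree, then the node.
At fir: go left to tulip.
  At tulip: go left to ivy.
    At ivy: go left to plum.
      plum is a leaf — visit plum.
    At ivy: go right to cedar.
      At cedar: go left to fig.
        At fig: go left to hop.
          hop is a leaf — visit hop.
        At fig: no right child.
        Visit fig.
      At cedar: no right child.
      Visit cedar.
    Visit ivy.
  At tulip: no right child.
  Visit tulip.
At fir: go right to sage.
  At sage: go left to yew.
    yew is a leaf — visit yew.
  At sage: no right child.
  Visit sage.
Visit fir.
Full post-order sequence: plum, hop, fig, cedar, ivy, tulip, yew, sage, fir.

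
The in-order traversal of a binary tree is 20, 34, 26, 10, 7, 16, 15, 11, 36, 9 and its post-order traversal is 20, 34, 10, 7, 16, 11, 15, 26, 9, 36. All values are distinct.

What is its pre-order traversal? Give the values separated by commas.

The last element of post-order is the root; it splits in-order into left and right subtrees.
Root 36: left subtree has 8 nodes {20, 34, 26, 10, 7, 16, 15, 11}, right has 1 {9}.
  Root 26: left subtree has 2 nodes {20, 34}, right has 5 {10, 7, 16, 15, 11}.
    Root 34: left subtree has 1 node {20}, right has 0 { }.
    Root 15: left subtree has 3 nodes {10, 7, 16}, right has 1 {11}.
      Root 16: left subtree has 2 nodes {10, 7}, right has 0 { }.
        Root 7: left subtree has 1 node {10}, right has 0 { }.

36, 26, 34, 20, 15, 16, 7, 10, 11, 9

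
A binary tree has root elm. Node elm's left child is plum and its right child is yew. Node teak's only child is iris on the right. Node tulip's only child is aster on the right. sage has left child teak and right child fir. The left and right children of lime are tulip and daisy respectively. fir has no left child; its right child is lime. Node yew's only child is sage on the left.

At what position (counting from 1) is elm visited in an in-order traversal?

2

In-order visits the left subtree, then the node, then the right subtree.
At elm: go left to plum.
  plum is a leaf — visit plum.
Visit elm.
At elm: go right to yew.
  At yew: go left to sage.
    At sage: go left to teak.
      At teak: no left child.
      Visit teak.
      At teak: go right to iris.
        iris is a leaf — visit iris.
    Visit sage.
    At sage: go right to fir.
      At fir: no left child.
      Visit fir.
      At fir: go right to lime.
        At lime: go left to tulip.
          At tulip: no left child.
          Visit tulip.
          At tulip: go right to aster.
            aster is a leaf — visit aster.
        Visit lime.
        At lime: go right to daisy.
          daisy is a leaf — visit daisy.
  Visit yew.
  At yew: no right child.
Full in-order sequence: plum, elm, teak, iris, sage, fir, tulip, aster, lime, daisy, yew.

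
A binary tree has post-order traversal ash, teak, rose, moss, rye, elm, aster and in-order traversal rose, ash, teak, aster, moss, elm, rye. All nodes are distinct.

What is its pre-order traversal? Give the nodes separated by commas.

aster, rose, teak, ash, elm, moss, rye

The last element of post-order is the root; it splits in-order into left and right subtrees.
Root aster: left subtree has 3 nodes {rose, ash, teak}, right has 3 {moss, elm, rye}.
  Root rose: left subtree has 0 nodes { }, right has 2 {ash, teak}.
    Root teak: left subtree has 1 node {ash}, right has 0 { }.
  Root elm: left subtree has 1 node {moss}, right has 1 {rye}.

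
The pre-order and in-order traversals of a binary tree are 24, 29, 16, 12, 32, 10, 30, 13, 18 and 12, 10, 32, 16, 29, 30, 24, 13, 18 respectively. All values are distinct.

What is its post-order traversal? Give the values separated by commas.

The first element of pre-order is the root; it splits in-order into left and right subtrees.
Root 24: left subtree has 6 nodes {12, 10, 32, 16, 29, 30}, right has 2 {13, 18}.
  Root 29: left subtree has 4 nodes {12, 10, 32, 16}, right has 1 {30}.
    Root 16: left subtree has 3 nodes {12, 10, 32}, right has 0 { }.
      Root 12: left subtree has 0 nodes { }, right has 2 {10, 32}.
        Root 32: left subtree has 1 node {10}, right has 0 { }.
  Root 13: left subtree has 0 nodes { }, right has 1 {18}.

10, 32, 12, 16, 30, 29, 18, 13, 24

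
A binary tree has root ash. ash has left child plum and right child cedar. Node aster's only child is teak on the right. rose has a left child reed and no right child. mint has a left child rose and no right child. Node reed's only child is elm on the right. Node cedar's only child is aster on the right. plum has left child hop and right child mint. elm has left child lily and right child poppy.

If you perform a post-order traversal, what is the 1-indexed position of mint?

Post-order visits the left subtree, then the right subtree, then the node.
At ash: go left to plum.
  At plum: go left to hop.
    hop is a leaf — visit hop.
  At plum: go right to mint.
    At mint: go left to rose.
      At rose: go left to reed.
        At reed: no left child.
        At reed: go right to elm.
          At elm: go left to lily.
            lily is a leaf — visit lily.
          At elm: go right to poppy.
            poppy is a leaf — visit poppy.
          Visit elm.
        Visit reed.
      At rose: no right child.
      Visit rose.
    At mint: no right child.
    Visit mint.
  Visit plum.
At ash: go right to cedar.
  At cedar: no left child.
  At cedar: go right to aster.
    At aster: no left child.
    At aster: go right to teak.
      teak is a leaf — visit teak.
    Visit aster.
  Visit cedar.
Visit ash.
Full post-order sequence: hop, lily, poppy, elm, reed, rose, mint, plum, teak, aster, cedar, ash.

7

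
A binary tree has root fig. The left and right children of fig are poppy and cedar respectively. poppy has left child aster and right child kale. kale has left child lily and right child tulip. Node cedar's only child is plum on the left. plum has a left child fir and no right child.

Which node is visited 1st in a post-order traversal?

Post-order visits the left subtree, then the right subtree, then the node.
At fig: go left to poppy.
  At poppy: go left to aster.
    aster is a leaf — visit aster.
  At poppy: go right to kale.
    At kale: go left to lily.
      lily is a leaf — visit lily.
    At kale: go right to tulip.
      tulip is a leaf — visit tulip.
    Visit kale.
  Visit poppy.
At fig: go right to cedar.
  At cedar: go left to plum.
    At plum: go left to fir.
      fir is a leaf — visit fir.
    At plum: no right child.
    Visit plum.
  At cedar: no right child.
  Visit cedar.
Visit fig.
Full post-order sequence: aster, lily, tulip, kale, poppy, fir, plum, cedar, fig.

aster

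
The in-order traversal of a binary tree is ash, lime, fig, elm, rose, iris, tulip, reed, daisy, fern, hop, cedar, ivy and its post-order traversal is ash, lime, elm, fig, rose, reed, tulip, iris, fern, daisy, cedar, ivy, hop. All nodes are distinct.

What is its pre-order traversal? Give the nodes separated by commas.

hop, daisy, iris, rose, fig, lime, ash, elm, tulip, reed, fern, ivy, cedar

The last element of post-order is the root; it splits in-order into left and right subtrees.
Root hop: left subtree has 10 nodes {ash, lime, fig, elm, rose, iris, tulip, reed, daisy, fern}, right has 2 {cedar, ivy}.
  Root daisy: left subtree has 8 nodes {ash, lime, fig, elm, rose, iris, tulip, reed}, right has 1 {fern}.
    Root iris: left subtree has 5 nodes {ash, lime, fig, elm, rose}, right has 2 {tulip, reed}.
      Root rose: left subtree has 4 nodes {ash, lime, fig, elm}, right has 0 { }.
        Root fig: left subtree has 2 nodes {ash, lime}, right has 1 {elm}.
          Root lime: left subtree has 1 node {ash}, right has 0 { }.
      Root tulip: left subtree has 0 nodes { }, right has 1 {reed}.
  Root ivy: left subtree has 1 node {cedar}, right has 0 { }.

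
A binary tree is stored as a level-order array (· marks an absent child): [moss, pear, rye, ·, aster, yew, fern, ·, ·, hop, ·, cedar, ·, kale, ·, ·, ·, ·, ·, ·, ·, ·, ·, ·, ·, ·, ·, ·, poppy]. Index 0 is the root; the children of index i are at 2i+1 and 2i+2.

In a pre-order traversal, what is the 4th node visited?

hop

Pre-order visits the node, then its left subtree, then its right subtree.
Visit moss.
At moss: go left to pear.
  Visit pear.
  At pear: no left child.
  At pear: go right to aster.
    Visit aster.
    At aster: go left to hop.
      hop is a leaf — visit hop.
    At aster: no right child.
At moss: go right to rye.
  Visit rye.
  At rye: go left to yew.
    Visit yew.
    At yew: go left to cedar.
      cedar is a leaf — visit cedar.
    At yew: no right child.
  At rye: go right to fern.
    Visit fern.
    At fern: go left to kale.
      Visit kale.
      At kale: no left child.
      At kale: go right to poppy.
        poppy is a leaf — visit poppy.
    At fern: no right child.
Full pre-order sequence: moss, pear, aster, hop, rye, yew, cedar, fern, kale, poppy.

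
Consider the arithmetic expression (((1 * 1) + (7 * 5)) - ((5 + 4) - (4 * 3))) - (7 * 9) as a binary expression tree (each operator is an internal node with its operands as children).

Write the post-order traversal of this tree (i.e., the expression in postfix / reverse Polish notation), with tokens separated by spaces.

Post-order on an expression tree gives postfix notation: for each operator, emit left operand, right operand, then the operator.

1 1 * 7 5 * + 5 4 + 4 3 * - - 7 9 * -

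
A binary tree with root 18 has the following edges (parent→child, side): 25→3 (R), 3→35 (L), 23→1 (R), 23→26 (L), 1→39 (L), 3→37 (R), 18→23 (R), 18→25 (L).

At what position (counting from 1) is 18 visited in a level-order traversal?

Level-order visits nodes level by level from the root, left to right within each level.
Level 0: 18
Level 1: 25, 23
Level 2: 3, 26, 1
Level 3: 35, 37, 39
Full level-order sequence: 18, 25, 23, 3, 26, 1, 35, 37, 39.

1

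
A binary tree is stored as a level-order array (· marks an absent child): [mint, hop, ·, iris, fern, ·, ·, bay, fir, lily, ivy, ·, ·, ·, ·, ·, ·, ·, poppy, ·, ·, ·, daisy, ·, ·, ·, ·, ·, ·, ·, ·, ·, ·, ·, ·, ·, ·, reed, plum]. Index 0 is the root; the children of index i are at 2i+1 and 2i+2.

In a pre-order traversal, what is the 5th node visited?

fir

Pre-order visits the node, then its left subtree, then its right subtree.
Visit mint.
At mint: go left to hop.
  Visit hop.
  At hop: go left to iris.
    Visit iris.
    At iris: go left to bay.
      bay is a leaf — visit bay.
    At iris: go right to fir.
      Visit fir.
      At fir: no left child.
      At fir: go right to poppy.
        Visit poppy.
        At poppy: go left to reed.
          reed is a leaf — visit reed.
        At poppy: go right to plum.
          plum is a leaf — visit plum.
  At hop: go right to fern.
    Visit fern.
    At fern: go left to lily.
      lily is a leaf — visit lily.
    At fern: go right to ivy.
      Visit ivy.
      At ivy: no left child.
      At ivy: go right to daisy.
        daisy is a leaf — visit daisy.
At mint: no right child.
Full pre-order sequence: mint, hop, iris, bay, fir, poppy, reed, plum, fern, lily, ivy, daisy.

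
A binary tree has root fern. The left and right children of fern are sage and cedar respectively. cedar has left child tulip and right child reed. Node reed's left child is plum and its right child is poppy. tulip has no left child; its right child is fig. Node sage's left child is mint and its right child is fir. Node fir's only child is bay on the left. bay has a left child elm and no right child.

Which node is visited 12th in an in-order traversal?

poppy

In-order visits the left subtree, then the node, then the right subtree.
At fern: go left to sage.
  At sage: go left to mint.
    mint is a leaf — visit mint.
  Visit sage.
  At sage: go right to fir.
    At fir: go left to bay.
      At bay: go left to elm.
        elm is a leaf — visit elm.
      Visit bay.
      At bay: no right child.
    Visit fir.
    At fir: no right child.
Visit fern.
At fern: go right to cedar.
  At cedar: go left to tulip.
    At tulip: no left child.
    Visit tulip.
    At tulip: go right to fig.
      fig is a leaf — visit fig.
  Visit cedar.
  At cedar: go right to reed.
    At reed: go left to plum.
      plum is a leaf — visit plum.
    Visit reed.
    At reed: go right to poppy.
      poppy is a leaf — visit poppy.
Full in-order sequence: mint, sage, elm, bay, fir, fern, tulip, fig, cedar, plum, reed, poppy.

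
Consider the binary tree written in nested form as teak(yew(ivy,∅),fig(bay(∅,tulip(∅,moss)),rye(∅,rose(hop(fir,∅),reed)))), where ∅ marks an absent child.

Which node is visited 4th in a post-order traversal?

tulip

Post-order visits the left subtree, then the right subtree, then the node.
At teak: go left to yew.
  At yew: go left to ivy.
    ivy is a leaf — visit ivy.
  At yew: no right child.
  Visit yew.
At teak: go right to fig.
  At fig: go left to bay.
    At bay: no left child.
    At bay: go right to tulip.
      At tulip: no left child.
      At tulip: go right to moss.
        moss is a leaf — visit moss.
      Visit tulip.
    Visit bay.
  At fig: go right to rye.
    At rye: no left child.
    At rye: go right to rose.
      At rose: go left to hop.
        At hop: go left to fir.
          fir is a leaf — visit fir.
        At hop: no right child.
        Visit hop.
      At rose: go right to reed.
        reed is a leaf — visit reed.
      Visit rose.
    Visit rye.
  Visit fig.
Visit teak.
Full post-order sequence: ivy, yew, moss, tulip, bay, fir, hop, reed, rose, rye, fig, teak.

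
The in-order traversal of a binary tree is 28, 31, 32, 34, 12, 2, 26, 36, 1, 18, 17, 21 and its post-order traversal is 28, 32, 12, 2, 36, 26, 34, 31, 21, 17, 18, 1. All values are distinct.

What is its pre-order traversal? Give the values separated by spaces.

1 31 28 34 32 26 2 12 36 18 17 21

The last element of post-order is the root; it splits in-order into left and right subtrees.
Root 1: left subtree has 8 nodes {28, 31, 32, 34, 12, 2, 26, 36}, right has 3 {18, 17, 21}.
  Root 31: left subtree has 1 node {28}, right has 6 {32, 34, 12, 2, 26, 36}.
    Root 34: left subtree has 1 node {32}, right has 4 {12, 2, 26, 36}.
      Root 26: left subtree has 2 nodes {12, 2}, right has 1 {36}.
        Root 2: left subtree has 1 node {12}, right has 0 { }.
  Root 18: left subtree has 0 nodes { }, right has 2 {17, 21}.
    Root 17: left subtree has 0 nodes { }, right has 1 {21}.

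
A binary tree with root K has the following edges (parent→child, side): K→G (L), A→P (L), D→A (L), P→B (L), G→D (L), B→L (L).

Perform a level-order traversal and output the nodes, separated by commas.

Level-order visits nodes level by level from the root, left to right within each level.
Level 0: K
Level 1: G
Level 2: D
Level 3: A
Level 4: P
Level 5: B
Level 6: L

K, G, D, A, P, B, L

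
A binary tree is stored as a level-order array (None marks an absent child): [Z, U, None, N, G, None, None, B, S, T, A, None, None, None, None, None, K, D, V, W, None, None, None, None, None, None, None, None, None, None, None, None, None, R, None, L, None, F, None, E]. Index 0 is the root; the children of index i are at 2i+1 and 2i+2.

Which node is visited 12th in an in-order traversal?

In-order visits the left subtree, then the node, then the right subtree.
At Z: go left to U.
  At U: go left to N.
    At N: go left to B.
      At B: no left child.
      Visit B.
      At B: go right to K.
        At K: go left to R.
          R is a leaf — visit R.
        Visit K.
        At K: no right child.
    Visit N.
    At N: go right to S.
      At S: go left to D.
        At D: go left to L.
          L is a leaf — visit L.
        Visit D.
        At D: no right child.
      Visit S.
      At S: go right to V.
        At V: go left to F.
          F is a leaf — visit F.
        Visit V.
        At V: no right child.
  Visit U.
  At U: go right to G.
    At G: go left to T.
      At T: go left to W.
        At W: go left to E.
          E is a leaf — visit E.
        Visit W.
        At W: no right child.
      Visit T.
      At T: no right child.
    Visit G.
    At G: go right to A.
      A is a leaf — visit A.
Visit Z.
At Z: no right child.
Full in-order sequence: B, R, K, N, L, D, S, F, V, U, E, W, T, G, A, Z.

W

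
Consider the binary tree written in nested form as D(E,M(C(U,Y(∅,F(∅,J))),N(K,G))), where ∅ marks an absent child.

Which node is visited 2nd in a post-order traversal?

Post-order visits the left subtree, then the right subtree, then the node.
At D: go left to E.
  E is a leaf — visit E.
At D: go right to M.
  At M: go left to C.
    At C: go left to U.
      U is a leaf — visit U.
    At C: go right to Y.
      At Y: no left child.
      At Y: go right to F.
        At F: no left child.
        At F: go right to J.
          J is a leaf — visit J.
        Visit F.
      Visit Y.
    Visit C.
  At M: go right to N.
    At N: go left to K.
      K is a leaf — visit K.
    At N: go right to G.
      G is a leaf — visit G.
    Visit N.
  Visit M.
Visit D.
Full post-order sequence: E, U, J, F, Y, C, K, G, N, M, D.

U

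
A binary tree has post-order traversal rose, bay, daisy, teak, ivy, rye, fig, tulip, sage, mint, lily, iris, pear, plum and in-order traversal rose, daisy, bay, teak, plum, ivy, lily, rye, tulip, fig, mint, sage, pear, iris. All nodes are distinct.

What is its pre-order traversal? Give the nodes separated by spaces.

plum teak daisy rose bay pear lily ivy mint tulip rye fig sage iris

The last element of post-order is the root; it splits in-order into left and right subtrees.
Root plum: left subtree has 4 nodes {rose, daisy, bay, teak}, right has 9 {ivy, lily, rye, tulip, fig, mint, sage, pear, iris}.
  Root teak: left subtree has 3 nodes {rose, daisy, bay}, right has 0 { }.
    Root daisy: left subtree has 1 node {rose}, right has 1 {bay}.
  Root pear: left subtree has 7 nodes {ivy, lily, rye, tulip, fig, mint, sage}, right has 1 {iris}.
    Root lily: left subtree has 1 node {ivy}, right has 5 {rye, tulip, fig, mint, sage}.
      Root mint: left subtree has 3 nodes {rye, tulip, fig}, right has 1 {sage}.
        Root tulip: left subtree has 1 node {rye}, right has 1 {fig}.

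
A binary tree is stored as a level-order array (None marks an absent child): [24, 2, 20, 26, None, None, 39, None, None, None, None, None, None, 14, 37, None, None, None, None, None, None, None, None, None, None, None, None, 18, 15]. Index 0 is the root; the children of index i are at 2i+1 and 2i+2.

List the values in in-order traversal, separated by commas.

26, 2, 24, 20, 18, 14, 15, 39, 37

In-order visits the left subtree, then the node, then the right subtree.
At 24: go left to 2.
  At 2: go left to 26.
    26 is a leaf — visit 26.
  Visit 2.
  At 2: no right child.
Visit 24.
At 24: go right to 20.
  At 20: no left child.
  Visit 20.
  At 20: go right to 39.
    At 39: go left to 14.
      At 14: go left to 18.
        18 is a leaf — visit 18.
      Visit 14.
      At 14: go right to 15.
        15 is a leaf — visit 15.
    Visit 39.
    At 39: go right to 37.
      37 is a leaf — visit 37.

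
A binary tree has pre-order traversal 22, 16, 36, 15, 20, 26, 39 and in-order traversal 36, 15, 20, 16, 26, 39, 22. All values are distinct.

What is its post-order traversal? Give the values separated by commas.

The first element of pre-order is the root; it splits in-order into left and right subtrees.
Root 22: left subtree has 6 nodes {36, 15, 20, 16, 26, 39}, right has 0 { }.
  Root 16: left subtree has 3 nodes {36, 15, 20}, right has 2 {26, 39}.
    Root 36: left subtree has 0 nodes { }, right has 2 {15, 20}.
      Root 15: left subtree has 0 nodes { }, right has 1 {20}.
    Root 26: left subtree has 0 nodes { }, right has 1 {39}.

20, 15, 36, 39, 26, 16, 22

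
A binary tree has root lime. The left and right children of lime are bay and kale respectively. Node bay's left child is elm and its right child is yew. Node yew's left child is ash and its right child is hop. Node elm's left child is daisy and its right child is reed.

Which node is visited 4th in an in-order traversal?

bay

In-order visits the left subtree, then the node, then the right subtree.
At lime: go left to bay.
  At bay: go left to elm.
    At elm: go left to daisy.
      daisy is a leaf — visit daisy.
    Visit elm.
    At elm: go right to reed.
      reed is a leaf — visit reed.
  Visit bay.
  At bay: go right to yew.
    At yew: go left to ash.
      ash is a leaf — visit ash.
    Visit yew.
    At yew: go right to hop.
      hop is a leaf — visit hop.
Visit lime.
At lime: go right to kale.
  kale is a leaf — visit kale.
Full in-order sequence: daisy, elm, reed, bay, ash, yew, hop, lime, kale.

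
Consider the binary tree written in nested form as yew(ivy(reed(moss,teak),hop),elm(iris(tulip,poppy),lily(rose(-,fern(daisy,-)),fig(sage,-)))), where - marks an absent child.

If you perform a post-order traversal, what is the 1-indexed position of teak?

2

Post-order visits the left subtree, then the right subtree, then the node.
At yew: go left to ivy.
  At ivy: go left to reed.
    At reed: go left to moss.
      moss is a leaf — visit moss.
    At reed: go right to teak.
      teak is a leaf — visit teak.
    Visit reed.
  At ivy: go right to hop.
    hop is a leaf — visit hop.
  Visit ivy.
At yew: go right to elm.
  At elm: go left to iris.
    At iris: go left to tulip.
      tulip is a leaf — visit tulip.
    At iris: go right to poppy.
      poppy is a leaf — visit poppy.
    Visit iris.
  At elm: go right to lily.
    At lily: go left to rose.
      At rose: no left child.
      At rose: go right to fern.
        At fern: go left to daisy.
          daisy is a leaf — visit daisy.
        At fern: no right child.
        Visit fern.
      Visit rose.
    At lily: go right to fig.
      At fig: go left to sage.
        sage is a leaf — visit sage.
      At fig: no right child.
      Visit fig.
    Visit lily.
  Visit elm.
Visit yew.
Full post-order sequence: moss, teak, reed, hop, ivy, tulip, poppy, iris, daisy, fern, rose, sage, fig, lily, elm, yew.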